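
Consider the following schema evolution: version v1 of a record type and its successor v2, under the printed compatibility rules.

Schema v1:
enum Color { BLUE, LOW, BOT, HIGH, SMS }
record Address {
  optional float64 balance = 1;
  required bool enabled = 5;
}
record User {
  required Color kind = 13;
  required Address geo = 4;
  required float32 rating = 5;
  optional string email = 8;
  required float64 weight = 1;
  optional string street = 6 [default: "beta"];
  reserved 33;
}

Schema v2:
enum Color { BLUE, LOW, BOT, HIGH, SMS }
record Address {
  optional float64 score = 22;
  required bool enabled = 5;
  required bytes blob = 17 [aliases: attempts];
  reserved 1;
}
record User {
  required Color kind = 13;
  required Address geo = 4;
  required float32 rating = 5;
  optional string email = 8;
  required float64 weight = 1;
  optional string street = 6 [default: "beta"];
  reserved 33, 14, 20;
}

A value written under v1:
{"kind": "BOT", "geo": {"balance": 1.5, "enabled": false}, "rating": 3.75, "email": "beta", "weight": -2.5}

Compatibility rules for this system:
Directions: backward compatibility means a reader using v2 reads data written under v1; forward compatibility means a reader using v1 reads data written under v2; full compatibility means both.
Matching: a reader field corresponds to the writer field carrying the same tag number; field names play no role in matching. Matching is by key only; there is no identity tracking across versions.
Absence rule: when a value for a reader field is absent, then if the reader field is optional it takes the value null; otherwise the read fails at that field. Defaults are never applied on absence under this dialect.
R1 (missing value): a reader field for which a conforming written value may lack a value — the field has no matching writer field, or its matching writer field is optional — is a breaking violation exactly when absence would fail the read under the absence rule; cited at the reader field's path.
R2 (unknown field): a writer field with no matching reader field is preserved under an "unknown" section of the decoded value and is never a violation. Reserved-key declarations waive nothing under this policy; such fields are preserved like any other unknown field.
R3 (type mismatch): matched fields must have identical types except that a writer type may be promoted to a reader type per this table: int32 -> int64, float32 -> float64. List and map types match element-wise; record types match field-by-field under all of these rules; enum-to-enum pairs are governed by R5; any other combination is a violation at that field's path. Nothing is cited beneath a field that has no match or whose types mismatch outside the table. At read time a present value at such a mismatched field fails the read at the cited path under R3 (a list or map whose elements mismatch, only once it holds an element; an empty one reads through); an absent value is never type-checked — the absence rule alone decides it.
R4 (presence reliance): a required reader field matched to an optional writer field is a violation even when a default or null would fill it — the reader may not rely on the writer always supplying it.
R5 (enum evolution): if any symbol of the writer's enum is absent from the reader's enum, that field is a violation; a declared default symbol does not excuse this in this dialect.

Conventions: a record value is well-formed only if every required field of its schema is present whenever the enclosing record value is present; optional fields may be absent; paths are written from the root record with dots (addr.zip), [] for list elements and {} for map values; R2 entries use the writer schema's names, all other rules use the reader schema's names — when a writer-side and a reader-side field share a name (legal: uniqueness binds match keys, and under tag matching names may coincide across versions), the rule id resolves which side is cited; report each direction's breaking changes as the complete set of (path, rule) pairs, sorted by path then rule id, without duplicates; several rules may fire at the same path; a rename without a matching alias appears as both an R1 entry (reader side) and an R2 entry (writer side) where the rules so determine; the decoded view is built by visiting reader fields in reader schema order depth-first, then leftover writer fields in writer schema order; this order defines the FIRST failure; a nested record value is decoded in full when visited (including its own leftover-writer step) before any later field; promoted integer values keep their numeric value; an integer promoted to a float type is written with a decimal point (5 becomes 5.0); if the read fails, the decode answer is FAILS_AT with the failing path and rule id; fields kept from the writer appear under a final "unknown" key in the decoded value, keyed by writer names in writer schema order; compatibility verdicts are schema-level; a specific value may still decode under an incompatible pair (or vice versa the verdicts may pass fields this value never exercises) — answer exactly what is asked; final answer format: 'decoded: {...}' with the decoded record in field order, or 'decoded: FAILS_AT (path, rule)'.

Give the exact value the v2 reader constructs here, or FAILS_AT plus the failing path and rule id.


the writer's type comes first in each User pair
decode (reader v2):
  kind := "BOT"
  geo.score := null (absent, optional -> null)
  geo.enabled := false
  read fails at geo.blob under R1 (no fill)
  => FAILS_AT (geo.blob, R1)
the other User changes do not affect what is asked:
  removed field balance from record Address (its key 1 joins the reserved list) -> fires no rule on User under this dialect and leaves the result unchanged
  added field score to record Address: optional float64, tag 22 (in v2 it sits immediately before enabled) -> fires no rule on User under this dialect and leaves the result unchanged

decoded: FAILS_AT (geo.blob, R1)


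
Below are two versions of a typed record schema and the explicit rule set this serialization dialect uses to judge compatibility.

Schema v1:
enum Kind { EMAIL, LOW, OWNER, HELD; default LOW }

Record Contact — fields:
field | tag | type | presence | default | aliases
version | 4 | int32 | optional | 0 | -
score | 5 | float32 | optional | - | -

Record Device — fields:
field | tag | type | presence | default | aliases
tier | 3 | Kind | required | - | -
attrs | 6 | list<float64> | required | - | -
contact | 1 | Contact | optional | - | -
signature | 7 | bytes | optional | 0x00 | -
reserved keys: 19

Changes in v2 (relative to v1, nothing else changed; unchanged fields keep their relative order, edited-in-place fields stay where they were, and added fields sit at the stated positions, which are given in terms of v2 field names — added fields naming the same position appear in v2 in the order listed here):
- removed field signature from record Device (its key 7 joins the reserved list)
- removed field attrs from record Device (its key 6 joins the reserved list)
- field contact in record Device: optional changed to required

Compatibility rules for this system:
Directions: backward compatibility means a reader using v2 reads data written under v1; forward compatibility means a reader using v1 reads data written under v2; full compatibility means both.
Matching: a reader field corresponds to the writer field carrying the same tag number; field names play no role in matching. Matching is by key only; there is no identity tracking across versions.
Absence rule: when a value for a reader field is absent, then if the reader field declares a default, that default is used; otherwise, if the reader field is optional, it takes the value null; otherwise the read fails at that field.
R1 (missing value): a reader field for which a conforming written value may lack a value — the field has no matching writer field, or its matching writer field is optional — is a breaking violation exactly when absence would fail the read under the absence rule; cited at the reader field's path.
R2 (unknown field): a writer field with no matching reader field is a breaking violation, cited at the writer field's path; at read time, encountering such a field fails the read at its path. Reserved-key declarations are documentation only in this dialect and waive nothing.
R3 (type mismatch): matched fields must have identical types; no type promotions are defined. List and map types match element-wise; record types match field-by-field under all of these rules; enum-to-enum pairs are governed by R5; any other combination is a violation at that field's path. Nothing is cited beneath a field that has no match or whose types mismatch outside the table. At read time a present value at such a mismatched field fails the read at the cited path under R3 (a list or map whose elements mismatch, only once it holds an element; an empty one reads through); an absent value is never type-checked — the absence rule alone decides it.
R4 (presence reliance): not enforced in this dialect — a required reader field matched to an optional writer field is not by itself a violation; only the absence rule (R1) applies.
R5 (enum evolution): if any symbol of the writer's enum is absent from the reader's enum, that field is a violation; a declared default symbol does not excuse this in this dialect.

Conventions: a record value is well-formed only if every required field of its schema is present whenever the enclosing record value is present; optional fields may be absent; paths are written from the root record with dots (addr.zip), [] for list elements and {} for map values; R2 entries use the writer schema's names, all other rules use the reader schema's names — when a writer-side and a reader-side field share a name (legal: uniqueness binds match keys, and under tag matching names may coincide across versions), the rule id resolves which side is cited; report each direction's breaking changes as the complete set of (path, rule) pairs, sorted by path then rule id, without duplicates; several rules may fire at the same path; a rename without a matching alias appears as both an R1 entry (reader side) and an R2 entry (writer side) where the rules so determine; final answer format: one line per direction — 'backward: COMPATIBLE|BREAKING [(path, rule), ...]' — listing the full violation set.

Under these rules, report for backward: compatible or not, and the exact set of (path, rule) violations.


the writer's type comes first in each Device pair
backward pass over Device, reader schema v2, writer schema v1:
  tier: Kind -> Kind, writer required; from tier
  contact: Contact -> Contact, writer optional; from contact
  writer field attrs has no reader counterpart
  writer field signature has no reader counterpart
  contact.version: int32 -> int32, writer optional; from contact.version
  contact.score: float32 -> float32, writer optional; from contact.score
  violation R2 at attrs
  violation R1 at contact
  violation R2 at signature
  backward on Device therefore BREAKING (3)

backward: BREAKING [(attrs, R2), (contact, R1), (signature, R2)]


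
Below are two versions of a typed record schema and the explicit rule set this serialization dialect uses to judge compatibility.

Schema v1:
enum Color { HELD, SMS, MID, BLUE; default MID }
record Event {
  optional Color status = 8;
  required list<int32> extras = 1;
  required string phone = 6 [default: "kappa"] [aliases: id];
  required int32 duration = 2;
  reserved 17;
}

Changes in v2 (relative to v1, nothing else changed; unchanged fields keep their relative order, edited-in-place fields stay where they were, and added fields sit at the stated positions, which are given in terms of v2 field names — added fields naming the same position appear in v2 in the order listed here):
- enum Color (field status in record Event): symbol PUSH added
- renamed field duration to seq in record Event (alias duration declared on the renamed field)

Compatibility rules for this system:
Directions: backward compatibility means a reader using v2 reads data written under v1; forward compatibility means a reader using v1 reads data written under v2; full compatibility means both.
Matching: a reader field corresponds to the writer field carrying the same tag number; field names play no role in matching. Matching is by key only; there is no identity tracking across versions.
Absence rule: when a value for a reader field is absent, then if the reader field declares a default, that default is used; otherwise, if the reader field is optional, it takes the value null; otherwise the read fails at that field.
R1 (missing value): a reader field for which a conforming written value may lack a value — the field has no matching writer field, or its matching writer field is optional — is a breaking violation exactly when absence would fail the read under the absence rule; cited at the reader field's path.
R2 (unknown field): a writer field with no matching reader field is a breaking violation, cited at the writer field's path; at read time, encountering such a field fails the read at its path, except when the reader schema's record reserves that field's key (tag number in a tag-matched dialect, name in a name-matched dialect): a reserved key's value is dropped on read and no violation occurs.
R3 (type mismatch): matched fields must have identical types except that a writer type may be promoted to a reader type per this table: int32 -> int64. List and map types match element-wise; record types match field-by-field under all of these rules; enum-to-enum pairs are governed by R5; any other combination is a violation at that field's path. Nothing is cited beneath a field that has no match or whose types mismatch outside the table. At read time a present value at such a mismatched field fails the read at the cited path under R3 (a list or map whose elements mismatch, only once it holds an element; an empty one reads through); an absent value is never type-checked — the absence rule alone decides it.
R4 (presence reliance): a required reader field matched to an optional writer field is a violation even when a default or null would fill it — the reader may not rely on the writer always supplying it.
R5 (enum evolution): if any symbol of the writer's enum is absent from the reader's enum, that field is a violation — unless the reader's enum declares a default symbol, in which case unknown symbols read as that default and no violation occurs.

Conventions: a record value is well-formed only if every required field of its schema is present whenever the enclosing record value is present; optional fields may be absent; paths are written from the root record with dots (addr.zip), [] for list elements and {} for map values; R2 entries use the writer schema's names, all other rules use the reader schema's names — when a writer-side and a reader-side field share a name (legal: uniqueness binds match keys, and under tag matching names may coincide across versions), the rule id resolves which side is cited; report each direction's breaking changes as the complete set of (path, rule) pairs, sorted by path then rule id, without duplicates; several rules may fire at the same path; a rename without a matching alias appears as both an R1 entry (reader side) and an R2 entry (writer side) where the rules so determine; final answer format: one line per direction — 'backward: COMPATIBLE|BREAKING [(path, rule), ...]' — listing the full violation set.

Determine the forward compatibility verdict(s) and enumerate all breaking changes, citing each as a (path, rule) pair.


in Event below, arrows point writer -> reader
forward pass over Event, reader schema v1, writer schema v2:
  Color -> Color, writer optional: status aligns to status
  list<int32> -> list<int32>, writer required: extras aligns to extras
  string -> string, writer required: phone aligns to phone
  int32 -> int32, writer required: duration aligns to seq
  nothing fires on Event: forward is COMPATIBLE
the other Event changes do not affect what is asked:
  enum Color (field status in record Event): symbol PUSH added -> triggers nothing under Event's printed rules — same verdict
  renamed field duration to seq in record Event (alias duration declared on the renamed field) -> triggers nothing under Event's printed rules — same verdict

forward: COMPATIBLE []


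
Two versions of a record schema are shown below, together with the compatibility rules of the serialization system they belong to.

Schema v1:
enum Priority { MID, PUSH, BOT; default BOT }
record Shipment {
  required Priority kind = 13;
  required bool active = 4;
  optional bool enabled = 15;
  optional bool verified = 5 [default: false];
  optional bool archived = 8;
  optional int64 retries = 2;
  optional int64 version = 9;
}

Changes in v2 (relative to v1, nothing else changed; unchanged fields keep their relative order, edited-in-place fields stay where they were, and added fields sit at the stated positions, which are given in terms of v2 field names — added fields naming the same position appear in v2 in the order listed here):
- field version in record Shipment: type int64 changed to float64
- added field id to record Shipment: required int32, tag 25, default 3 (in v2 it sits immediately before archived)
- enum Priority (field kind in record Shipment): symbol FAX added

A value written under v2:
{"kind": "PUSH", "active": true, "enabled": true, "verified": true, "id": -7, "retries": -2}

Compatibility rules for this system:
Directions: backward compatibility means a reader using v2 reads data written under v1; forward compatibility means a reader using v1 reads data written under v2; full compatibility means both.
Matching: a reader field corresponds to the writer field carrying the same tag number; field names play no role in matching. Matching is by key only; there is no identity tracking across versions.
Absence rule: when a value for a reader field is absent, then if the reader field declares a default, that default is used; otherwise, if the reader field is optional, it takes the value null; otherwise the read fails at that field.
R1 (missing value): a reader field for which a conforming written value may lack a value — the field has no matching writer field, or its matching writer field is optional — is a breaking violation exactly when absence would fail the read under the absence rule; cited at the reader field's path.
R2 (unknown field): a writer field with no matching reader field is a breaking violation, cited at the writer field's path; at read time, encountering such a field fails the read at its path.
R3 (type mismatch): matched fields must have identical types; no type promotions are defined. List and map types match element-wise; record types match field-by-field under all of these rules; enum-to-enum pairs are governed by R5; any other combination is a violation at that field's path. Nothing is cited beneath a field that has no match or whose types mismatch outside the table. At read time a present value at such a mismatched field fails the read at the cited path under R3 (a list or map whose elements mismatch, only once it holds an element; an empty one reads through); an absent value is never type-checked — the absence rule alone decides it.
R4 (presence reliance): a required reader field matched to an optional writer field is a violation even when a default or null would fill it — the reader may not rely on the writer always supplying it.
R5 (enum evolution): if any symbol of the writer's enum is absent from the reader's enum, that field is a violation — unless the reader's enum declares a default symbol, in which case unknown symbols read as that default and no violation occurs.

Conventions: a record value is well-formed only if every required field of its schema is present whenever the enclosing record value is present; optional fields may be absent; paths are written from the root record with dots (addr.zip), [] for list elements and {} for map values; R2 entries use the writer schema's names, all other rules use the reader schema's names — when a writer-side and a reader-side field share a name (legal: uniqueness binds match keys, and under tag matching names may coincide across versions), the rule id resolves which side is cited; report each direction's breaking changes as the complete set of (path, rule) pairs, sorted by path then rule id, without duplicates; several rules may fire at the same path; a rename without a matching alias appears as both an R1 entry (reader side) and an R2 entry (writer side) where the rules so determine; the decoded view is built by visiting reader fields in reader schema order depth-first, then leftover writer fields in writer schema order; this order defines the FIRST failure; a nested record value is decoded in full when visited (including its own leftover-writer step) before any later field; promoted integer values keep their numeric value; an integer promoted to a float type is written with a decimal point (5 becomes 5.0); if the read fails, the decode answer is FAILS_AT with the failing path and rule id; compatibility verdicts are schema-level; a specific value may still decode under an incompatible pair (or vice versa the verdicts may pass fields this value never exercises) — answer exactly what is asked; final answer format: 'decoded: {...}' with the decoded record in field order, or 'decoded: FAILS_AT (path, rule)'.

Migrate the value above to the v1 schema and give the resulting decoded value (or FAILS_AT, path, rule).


each type pair in Shipment: writer, then reader
decode walk for Shipment under reader schema v1:
  kind := "PUSH"
  active := true
  enabled := true
  verified := true
  archived := null (not supplied -> null)
  retries := -2
  version := null (not supplied -> null)
  read fails at id under R2 (unknown field)
  => FAILS_AT (id, R2)
remaining Shipment differences; none change what is asked:
  field version in record Shipment: type int64 changed to float64 -> shifts the Shipment verdicts, not this decode
  enum Priority (field kind in record Shipment): symbol FAX added -> inert under this dialect — no rule fires on Shipment and the result does not move

decoded: FAILS_AT (id, R2)


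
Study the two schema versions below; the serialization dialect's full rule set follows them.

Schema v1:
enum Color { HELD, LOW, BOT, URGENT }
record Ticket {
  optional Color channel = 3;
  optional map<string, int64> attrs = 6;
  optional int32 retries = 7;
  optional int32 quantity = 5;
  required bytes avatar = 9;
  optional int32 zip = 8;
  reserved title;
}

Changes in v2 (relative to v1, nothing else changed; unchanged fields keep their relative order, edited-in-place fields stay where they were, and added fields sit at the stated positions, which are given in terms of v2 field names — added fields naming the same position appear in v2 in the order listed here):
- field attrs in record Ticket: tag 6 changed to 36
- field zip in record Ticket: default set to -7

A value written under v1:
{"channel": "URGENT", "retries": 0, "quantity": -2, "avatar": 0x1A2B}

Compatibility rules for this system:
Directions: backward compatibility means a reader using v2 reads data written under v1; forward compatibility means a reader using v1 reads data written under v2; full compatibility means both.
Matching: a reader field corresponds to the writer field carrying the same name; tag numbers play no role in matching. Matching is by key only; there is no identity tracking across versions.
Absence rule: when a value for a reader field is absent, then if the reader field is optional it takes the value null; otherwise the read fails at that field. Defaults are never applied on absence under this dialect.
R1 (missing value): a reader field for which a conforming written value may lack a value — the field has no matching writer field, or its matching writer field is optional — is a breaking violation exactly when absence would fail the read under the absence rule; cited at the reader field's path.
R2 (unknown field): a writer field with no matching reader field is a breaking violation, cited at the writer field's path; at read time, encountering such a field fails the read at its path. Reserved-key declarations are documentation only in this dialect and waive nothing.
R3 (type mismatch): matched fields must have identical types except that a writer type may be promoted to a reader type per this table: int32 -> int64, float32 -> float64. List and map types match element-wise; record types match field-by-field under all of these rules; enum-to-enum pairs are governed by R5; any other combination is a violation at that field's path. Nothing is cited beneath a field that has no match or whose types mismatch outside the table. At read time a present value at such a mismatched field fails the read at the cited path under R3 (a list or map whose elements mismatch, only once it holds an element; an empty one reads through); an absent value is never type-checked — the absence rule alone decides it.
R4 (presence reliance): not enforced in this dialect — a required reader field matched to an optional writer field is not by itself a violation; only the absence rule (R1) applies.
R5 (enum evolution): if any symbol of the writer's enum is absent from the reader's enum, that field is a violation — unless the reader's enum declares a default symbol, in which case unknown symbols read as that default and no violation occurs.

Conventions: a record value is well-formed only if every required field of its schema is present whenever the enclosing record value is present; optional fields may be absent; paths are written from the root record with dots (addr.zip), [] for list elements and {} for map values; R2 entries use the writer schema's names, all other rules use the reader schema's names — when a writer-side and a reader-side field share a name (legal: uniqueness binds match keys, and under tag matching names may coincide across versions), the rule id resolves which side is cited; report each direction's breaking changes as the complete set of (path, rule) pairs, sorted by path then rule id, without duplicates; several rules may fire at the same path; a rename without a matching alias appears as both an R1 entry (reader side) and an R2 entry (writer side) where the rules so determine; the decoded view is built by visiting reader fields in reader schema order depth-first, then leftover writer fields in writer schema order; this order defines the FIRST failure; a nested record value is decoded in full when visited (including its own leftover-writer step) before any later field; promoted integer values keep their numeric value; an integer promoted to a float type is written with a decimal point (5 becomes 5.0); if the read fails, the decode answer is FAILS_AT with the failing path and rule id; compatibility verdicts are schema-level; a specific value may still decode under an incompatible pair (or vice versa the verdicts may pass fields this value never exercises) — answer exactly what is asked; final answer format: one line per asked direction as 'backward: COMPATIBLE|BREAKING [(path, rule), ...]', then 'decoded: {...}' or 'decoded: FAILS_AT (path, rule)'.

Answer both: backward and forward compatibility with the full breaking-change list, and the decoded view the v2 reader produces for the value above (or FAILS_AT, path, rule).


arrows below run writer -> reader for Ticket
backward on Ticket — v2 reading data written by v1:
  channel: Color -> Color, writer optional; from channel
  attrs: map<string, int64> -> map<string, int64>, writer optional; from attrs
  retries: int32 -> int32, writer optional; from retries
  quantity: int32 -> int32, writer optional; from quantity
  avatar: bytes -> bytes, writer required; from avatar
  zip: int32 -> int32, writer optional; from zip
  => backward verdict for Ticket: COMPATIBLE, no violations
forward on Ticket — v1 reading data written by v2:
  channel: Color -> Color, writer optional; from channel
  attrs: map<string, int64> -> map<string, int64>, writer optional; from attrs
  retries: int32 -> int32, writer optional; from retries
  quantity: int32 -> int32, writer optional; from quantity
  avatar: bytes -> bytes, writer required; from avatar
  zip: int32 -> int32, writer optional; from zip
  => forward verdict for Ticket: COMPATIBLE, no violations
decoding the Ticket value with the v2 reader:
  channel := "URGENT"
  attrs := null (not supplied -> null)
  retries := 0
  quantity := -2
  avatar := 0x1A2B
  zip := null (not supplied -> null)
  => decoded: {"channel": "URGENT", "attrs": null, "retries": 0, "quantity": -2, "avatar": 0x1A2B, "zip": null}

backward: COMPATIBLE []; forward: COMPATIBLE []; decoded: {"channel": "URGENT", "attrs": null, "retries": 0, "quantity": -2, "avatar": 0x1A2B, "zip": null}


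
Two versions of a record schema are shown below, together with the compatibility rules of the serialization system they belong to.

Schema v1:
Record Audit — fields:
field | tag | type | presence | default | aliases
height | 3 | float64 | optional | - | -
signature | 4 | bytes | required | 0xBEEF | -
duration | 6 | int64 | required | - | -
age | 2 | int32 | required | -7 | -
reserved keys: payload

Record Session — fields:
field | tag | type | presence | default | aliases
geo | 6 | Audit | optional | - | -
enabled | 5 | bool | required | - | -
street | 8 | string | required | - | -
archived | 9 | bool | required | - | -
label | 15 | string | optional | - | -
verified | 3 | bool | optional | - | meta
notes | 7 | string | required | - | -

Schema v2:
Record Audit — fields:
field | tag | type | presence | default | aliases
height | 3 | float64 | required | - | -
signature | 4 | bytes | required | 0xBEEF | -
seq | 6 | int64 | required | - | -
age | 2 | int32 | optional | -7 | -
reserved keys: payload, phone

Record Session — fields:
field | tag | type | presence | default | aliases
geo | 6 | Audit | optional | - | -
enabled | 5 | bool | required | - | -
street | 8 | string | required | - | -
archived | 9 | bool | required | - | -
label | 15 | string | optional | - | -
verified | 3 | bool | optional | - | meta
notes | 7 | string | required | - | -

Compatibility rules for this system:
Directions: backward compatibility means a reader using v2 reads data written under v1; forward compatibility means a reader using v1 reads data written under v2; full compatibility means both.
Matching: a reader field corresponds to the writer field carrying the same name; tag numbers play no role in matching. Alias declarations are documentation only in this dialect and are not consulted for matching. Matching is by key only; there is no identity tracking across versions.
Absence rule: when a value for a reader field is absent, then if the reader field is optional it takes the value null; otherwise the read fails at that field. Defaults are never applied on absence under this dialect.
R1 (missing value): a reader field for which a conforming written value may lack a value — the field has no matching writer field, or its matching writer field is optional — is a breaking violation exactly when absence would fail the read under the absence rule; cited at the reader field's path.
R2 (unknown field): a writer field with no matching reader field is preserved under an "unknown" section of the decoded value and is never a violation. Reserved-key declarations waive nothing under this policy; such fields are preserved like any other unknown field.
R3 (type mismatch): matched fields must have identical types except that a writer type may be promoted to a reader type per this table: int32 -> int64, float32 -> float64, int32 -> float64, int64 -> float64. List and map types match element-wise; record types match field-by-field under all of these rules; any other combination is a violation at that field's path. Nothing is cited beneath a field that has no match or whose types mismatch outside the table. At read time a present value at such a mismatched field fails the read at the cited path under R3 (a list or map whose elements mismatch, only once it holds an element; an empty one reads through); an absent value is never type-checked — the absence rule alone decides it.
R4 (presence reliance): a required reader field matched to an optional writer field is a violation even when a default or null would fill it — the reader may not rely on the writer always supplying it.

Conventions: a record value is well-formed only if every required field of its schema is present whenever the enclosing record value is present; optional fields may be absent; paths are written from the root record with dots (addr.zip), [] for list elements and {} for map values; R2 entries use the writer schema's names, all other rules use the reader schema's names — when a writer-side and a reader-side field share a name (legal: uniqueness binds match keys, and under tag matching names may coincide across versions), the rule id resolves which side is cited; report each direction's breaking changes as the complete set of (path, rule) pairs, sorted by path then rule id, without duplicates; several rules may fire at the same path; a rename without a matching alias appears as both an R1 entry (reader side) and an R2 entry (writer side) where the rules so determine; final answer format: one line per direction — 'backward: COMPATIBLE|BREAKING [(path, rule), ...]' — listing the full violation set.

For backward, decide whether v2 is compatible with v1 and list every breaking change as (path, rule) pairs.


backward: BREAKING [(geo.height, R1), (geo.height, R4), (geo.seq, R1)]

arrows below run writer -> reader for Session
backward pass over Session, reader schema v2, writer schema v1:
  writer optional, Audit -> Audit: reader geo maps from writer geo
  writer required, bool -> bool: reader enabled maps from writer enabled
  writer required, string -> string: reader street maps from writer street
  writer required, bool -> bool: reader archived maps from writer archived
  writer optional, string -> string: reader label maps from writer label
  writer optional, bool -> bool: reader verified maps from writer verified
  writer required, string -> string: reader notes maps from writer notes
  writer optional, float64 -> float64: reader geo.height maps from writer geo.height
  writer required, bytes -> bytes: reader geo.signature maps from writer geo.signature
  geo.seq: no writer-side match
  writer required, int32 -> int32: reader geo.age maps from writer geo.age
  geo.duration (writer side), unknown to reader
  R1 fires at geo.height
  R4 fires at geo.height
  R1 fires at geo.seq
  => backward verdict for Session: BREAKING, 3 violation(s)
checking off the Session differences that do not matter here:
  field age in record Audit: required changed to optional -> matters only for Session's forward compatibility — outside the asked direction


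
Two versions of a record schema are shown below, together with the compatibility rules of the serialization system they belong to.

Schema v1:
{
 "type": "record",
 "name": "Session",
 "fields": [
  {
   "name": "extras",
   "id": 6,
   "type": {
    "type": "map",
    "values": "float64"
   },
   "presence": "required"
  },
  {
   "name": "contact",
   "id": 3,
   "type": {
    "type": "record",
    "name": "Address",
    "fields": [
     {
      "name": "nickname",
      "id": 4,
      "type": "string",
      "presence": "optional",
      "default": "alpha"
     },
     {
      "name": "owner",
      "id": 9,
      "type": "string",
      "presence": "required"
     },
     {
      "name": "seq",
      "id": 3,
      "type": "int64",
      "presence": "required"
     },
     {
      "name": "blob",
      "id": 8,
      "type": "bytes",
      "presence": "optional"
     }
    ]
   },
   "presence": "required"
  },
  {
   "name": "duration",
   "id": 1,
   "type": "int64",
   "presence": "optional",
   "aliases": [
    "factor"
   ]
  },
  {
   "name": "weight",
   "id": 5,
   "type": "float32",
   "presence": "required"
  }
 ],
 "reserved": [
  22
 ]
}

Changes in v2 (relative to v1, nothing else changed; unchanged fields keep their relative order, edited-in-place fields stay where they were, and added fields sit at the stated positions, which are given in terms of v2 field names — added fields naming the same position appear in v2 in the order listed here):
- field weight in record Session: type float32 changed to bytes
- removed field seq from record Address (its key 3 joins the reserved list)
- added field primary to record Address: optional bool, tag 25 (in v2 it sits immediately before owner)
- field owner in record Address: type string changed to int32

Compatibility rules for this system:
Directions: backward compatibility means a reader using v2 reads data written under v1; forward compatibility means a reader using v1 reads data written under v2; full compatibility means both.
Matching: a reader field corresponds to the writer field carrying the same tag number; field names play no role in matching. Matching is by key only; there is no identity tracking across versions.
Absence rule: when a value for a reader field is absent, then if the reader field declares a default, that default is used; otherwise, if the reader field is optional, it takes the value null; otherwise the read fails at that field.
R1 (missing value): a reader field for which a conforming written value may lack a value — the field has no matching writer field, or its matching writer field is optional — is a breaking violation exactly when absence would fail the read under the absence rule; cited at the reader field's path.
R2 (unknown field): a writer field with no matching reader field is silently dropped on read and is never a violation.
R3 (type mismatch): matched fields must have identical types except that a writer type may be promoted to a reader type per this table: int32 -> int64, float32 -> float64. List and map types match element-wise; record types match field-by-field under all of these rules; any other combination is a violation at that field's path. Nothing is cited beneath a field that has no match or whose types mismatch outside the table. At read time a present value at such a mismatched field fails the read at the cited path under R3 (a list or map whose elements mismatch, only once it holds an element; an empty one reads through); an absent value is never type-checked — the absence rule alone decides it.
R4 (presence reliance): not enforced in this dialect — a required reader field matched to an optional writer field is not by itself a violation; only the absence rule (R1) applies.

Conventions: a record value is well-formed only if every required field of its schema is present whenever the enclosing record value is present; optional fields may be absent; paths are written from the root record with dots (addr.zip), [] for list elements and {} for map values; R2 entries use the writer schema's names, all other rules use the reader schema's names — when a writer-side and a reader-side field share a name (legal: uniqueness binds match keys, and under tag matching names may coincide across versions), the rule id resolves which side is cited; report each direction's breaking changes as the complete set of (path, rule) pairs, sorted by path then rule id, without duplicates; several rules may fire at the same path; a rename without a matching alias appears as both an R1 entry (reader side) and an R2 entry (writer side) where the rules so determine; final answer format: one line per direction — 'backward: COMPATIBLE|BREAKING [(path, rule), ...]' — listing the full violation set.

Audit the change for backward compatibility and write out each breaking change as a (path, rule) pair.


arrows below run writer -> reader for Session
checking backward for Session: reader v2 against writer v1:
  extras: paired with writer extras (map<string, float64> -> map<string, float64>; writer required)
  contact: paired with writer contact (Address -> Address; writer required)
  duration: paired with writer duration (int64 -> int64; writer optional)
  weight: paired with writer weight (float32 -> bytes; writer required)
  contact.nickname: paired with writer contact.nickname (string -> string; writer optional)
  no writer field matches reader contact.primary
  contact.owner: paired with writer contact.owner (string -> int32; writer required)
  contact.blob: paired with writer contact.blob (bytes -> bytes; writer optional)
  writer contact.seq: unknown to reader
  rule R3 violated at contact.owner
  rule R3 violated at weight
  => backward verdict for Session: BREAKING, 2 violation(s)
remaining Session differences; none change what is asked:
  removed field seq from record Address (its key 3 joins the reserved list) -> its effect on Session is confined to the forward direction, not asked
  added field primary to record Address: optional bool, tag 25 (in v2 it sits immediately before owner) -> no rule fires on it in Session's dialect; the asked verdict holds

backward: BREAKING [(contact.owner, R3), (weight, R3)]
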